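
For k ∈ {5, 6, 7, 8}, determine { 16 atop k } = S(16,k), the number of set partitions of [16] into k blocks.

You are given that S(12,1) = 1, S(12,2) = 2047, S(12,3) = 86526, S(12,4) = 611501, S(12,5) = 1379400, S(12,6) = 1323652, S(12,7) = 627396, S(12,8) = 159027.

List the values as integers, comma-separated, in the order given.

i=13: T(13,2)=1+2·2047=4095 | T(13,3)=2047+3·86526=261625 | T(13,4)=86526+4·611501=2532530 | T(13,5)=611501+5·1379400=7508501 | T(13,6)=1379400+6·1323652=9321312 | T(13,7)=1323652+7·627396=5715424 | T(13,8)=627396+8·159027=1899612
i=14: T(14,3)=4095+3·261625=788970 | T(14,4)=261625+4·2532530=10391745 | T(14,5)=2532530+5·7508501=40075035 | T(14,6)=7508501+6·9321312=63436373 | T(14,7)=9321312+7·5715424=49329280 | T(14,8)=5715424+8·1899612=20912320
i=15: T(15,4)=788970+4·10391745=42355950 | T(15,5)=10391745+5·40075035=210766920 | T(15,6)=40075035+6·63436373=420693273 | T(15,7)=63436373+7·49329280=408741333 | T(15,8)=49329280+8·20912320=216627840
i=16: T(16,5)=42355950+5·210766920=1096190550 | T(16,6)=210766920+6·420693273=2734926558 | T(16,7)=420693273+7·408741333=3281882604 | T(16,8)=408741333+8·216627840=2141764053
Read S(16,5) = 1096190550, S(16,6) = 2734926558, S(16,7) = 3281882604, S(16,8) = 2141764053.

1096190550, 2734926558, 3281882604, 2141764053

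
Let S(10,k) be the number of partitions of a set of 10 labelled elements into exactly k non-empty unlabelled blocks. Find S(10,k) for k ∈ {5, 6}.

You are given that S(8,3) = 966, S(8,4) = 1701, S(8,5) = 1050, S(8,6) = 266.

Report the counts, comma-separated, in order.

42525, 22827

i=9: T(9,4)=966+4·1701=7770 | T(9,5)=1701+5·1050=6951 | T(9,6)=1050+6·266=2646
i=10: T(10,5)=7770+5·6951=42525 | T(10,6)=6951+6·2646=22827
Read S(10,5) = 42525, S(10,6) = 22827.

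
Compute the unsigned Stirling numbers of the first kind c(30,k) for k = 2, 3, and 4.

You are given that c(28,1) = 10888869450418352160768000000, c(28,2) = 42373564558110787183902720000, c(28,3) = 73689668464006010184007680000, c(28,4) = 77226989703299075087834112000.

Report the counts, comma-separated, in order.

i=29: T(29,1)=0+28·10888869450418352160768000000=304888344611713860501504000000 | T(29,2)=10888869450418352160768000000+28·42373564558110787183902720000=1197348677077520393310044160000 | T(29,3)=42373564558110787183902720000+28·73689668464006010184007680000=2105684281550279072336117760000 | T(29,4)=73689668464006010184007680000+28·77226989703299075087834112000=2236045380156380112643362816000
i=30: T(30,2)=304888344611713860501504000000+29·1197348677077520393310044160000=35027999979859805266492784640000 | T(30,3)=1197348677077520393310044160000+29·2105684281550279072336117760000=62262192842035613491057459200000 | T(30,4)=2105684281550279072336117760000+29·2236045380156380112643362816000=66951000306085302338993639424000
Read c(30,2) = 35027999979859805266492784640000, c(30,3) = 62262192842035613491057459200000, c(30,4) = 66951000306085302338993639424000.

35027999979859805266492784640000, 62262192842035613491057459200000, 66951000306085302338993639424000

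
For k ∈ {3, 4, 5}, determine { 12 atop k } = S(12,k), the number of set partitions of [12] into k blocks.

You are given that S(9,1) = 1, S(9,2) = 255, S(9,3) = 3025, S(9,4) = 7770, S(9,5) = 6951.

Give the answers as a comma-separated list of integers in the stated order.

@10  (10,1):1·1+0→1, (10,2):255·2+1→511, (10,3):3025·3+255→9330, (10,4):7770·4+3025→34105, (10,5):6951·5+7770→42525
@11  (11,2):511·2+1→1023, (11,3):9330·3+511→28501, (11,4):34105·4+9330→145750, (11,5):42525·5+34105→246730
@12  (12,3):28501·3+1023→86526, (12,4):145750·4+28501→611501, (12,5):246730·5+145750→1379400
Read S(12,3) = 86526, S(12,4) = 611501, S(12,5) = 1379400.

86526, 611501, 1379400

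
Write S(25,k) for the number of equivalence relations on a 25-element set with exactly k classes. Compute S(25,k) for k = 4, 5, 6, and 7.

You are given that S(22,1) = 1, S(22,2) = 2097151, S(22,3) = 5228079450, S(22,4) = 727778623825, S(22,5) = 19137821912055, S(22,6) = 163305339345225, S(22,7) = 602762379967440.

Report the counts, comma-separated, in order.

i=23: T(23,2)=1+2·2097151=4194303 | T(23,3)=2097151+3·5228079450=15686335501 | T(23,4)=5228079450+4·727778623825=2916342574750 | T(23,5)=727778623825+5·19137821912055=96416888184100 | T(23,6)=19137821912055+6·163305339345225=998969857983405 | T(23,7)=163305339345225+7·602762379967440=4382641999117305
i=24: T(24,3)=4194303+3·15686335501=47063200806 | T(24,4)=15686335501+4·2916342574750=11681056634501 | T(24,5)=2916342574750+5·96416888184100=485000783495250 | T(24,6)=96416888184100+6·998969857983405=6090236036084530 | T(24,7)=998969857983405+7·4382641999117305=31677463851804540
i=25: T(25,4)=47063200806+4·11681056634501=46771289738810 | T(25,5)=11681056634501+5·485000783495250=2436684974110751 | T(25,6)=485000783495250+6·6090236036084530=37026417000002430 | T(25,7)=6090236036084530+7·31677463851804540=227832482998716310
Read S(25,4) = 46771289738810, S(25,5) = 2436684974110751, S(25,6) = 37026417000002430, S(25,7) = 227832482998716310.

46771289738810, 2436684974110751, 37026417000002430, 227832482998716310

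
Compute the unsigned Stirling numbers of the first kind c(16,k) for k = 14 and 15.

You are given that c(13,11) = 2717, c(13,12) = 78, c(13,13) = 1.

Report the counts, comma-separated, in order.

@14  (14,12):78·13+2717→3731, (14,13):1·13+78→91, (14,14):0·13+1→1
@15  (15,13):91·14+3731→5005, (15,14):1·14+91→105, (15,15):0·14+1→1
@16  (16,14):105·15+5005→6580, (16,15):1·15+105→120
Read c(16,14) = 6580, c(16,15) = 120.

6580, 120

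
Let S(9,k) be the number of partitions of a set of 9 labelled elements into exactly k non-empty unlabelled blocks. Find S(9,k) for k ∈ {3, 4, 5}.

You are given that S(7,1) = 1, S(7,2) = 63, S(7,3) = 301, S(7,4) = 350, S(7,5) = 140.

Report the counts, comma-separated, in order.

3025, 7770, 6951

i=8: T(8,2)=1+2·63=127 | T(8,3)=63+3·301=966 | T(8,4)=301+4·350=1701 | T(8,5)=350+5·140=1050
i=9: T(9,3)=127+3·966=3025 | T(9,4)=966+4·1701=7770 | T(9,5)=1701+5·1050=6951
Read S(9,3) = 3025, S(9,4) = 7770, S(9,5) = 6951.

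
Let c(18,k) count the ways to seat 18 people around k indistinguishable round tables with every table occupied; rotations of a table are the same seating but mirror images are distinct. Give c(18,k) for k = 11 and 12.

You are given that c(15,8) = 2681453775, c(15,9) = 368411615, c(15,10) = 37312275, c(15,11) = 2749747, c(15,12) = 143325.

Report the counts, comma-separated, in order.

60202693980, 4853222764

row 16: T[16][9]=15·368411615+2681453775=8207628000  T[16][10]=15·37312275+368411615=928095740  T[16][11]=15·2749747+37312275=78558480  T[16][12]=15·143325+2749747=4899622
row 17: T[17][10]=16·928095740+8207628000=23057159840  T[17][11]=16·78558480+928095740=2185031420  T[17][12]=16·4899622+78558480=156952432
row 18: T[18][11]=17·2185031420+23057159840=60202693980  T[18][12]=17·156952432+2185031420=4853222764
Read c(18,11) = 60202693980, c(18,12) = 4853222764.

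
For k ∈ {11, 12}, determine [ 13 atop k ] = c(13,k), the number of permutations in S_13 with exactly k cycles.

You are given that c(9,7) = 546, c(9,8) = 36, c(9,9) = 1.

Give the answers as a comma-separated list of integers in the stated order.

@10  (10,8):36·9+546→870, (10,9):1·9+36→45, (10,10):0·9+1→1
@11  (11,9):45·10+870→1320, (11,10):1·10+45→55, (11,11):0·10+1→1
@12  (12,10):55·11+1320→1925, (12,11):1·11+55→66, (12,12):0·11+1→1
@13  (13,11):66·12+1925→2717, (13,12):1·12+66→78
Read c(13,11) = 2717, c(13,12) = 78.

2717, 78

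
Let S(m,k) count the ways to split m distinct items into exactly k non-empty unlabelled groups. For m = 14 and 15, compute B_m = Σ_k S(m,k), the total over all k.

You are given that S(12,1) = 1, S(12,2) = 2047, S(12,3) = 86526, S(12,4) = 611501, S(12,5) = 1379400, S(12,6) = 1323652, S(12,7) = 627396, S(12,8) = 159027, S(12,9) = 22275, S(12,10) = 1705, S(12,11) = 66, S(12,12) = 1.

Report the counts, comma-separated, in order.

i=13: T(13,1)=0+1·1=1 | T(13,2)=1+2·2047=4095 | T(13,3)=2047+3·86526=261625 | T(13,4)=86526+4·611501=2532530 | T(13,5)=611501+5·1379400=7508501 | T(13,6)=1379400+6·1323652=9321312 | T(13,7)=1323652+7·627396=5715424 | T(13,8)=627396+8·159027=1899612 | T(13,9)=159027+9·22275=359502 | T(13,10)=22275+10·1705=39325 | T(13,11)=1705+11·66=2431 | T(13,12)=66+12·1=78 | T(13,13)=1+13·0=1
i=14: T(14,1)=0+1·1=1 | T(14,2)=1+2·4095=8191 | T(14,3)=4095+3·261625=788970 | T(14,4)=261625+4·2532530=10391745 | T(14,5)=2532530+5·7508501=40075035 | T(14,6)=7508501+6·9321312=63436373 | T(14,7)=9321312+7·5715424=49329280 | T(14,8)=5715424+8·1899612=20912320 | T(14,9)=1899612+9·359502=5135130 | T(14,10)=359502+10·39325=752752 | T(14,11)=39325+11·2431=66066 | T(14,12)=2431+12·78=3367 | T(14,13)=78+13·1=91 | T(14,14)=1+14·0=1
i=15: T(15,1)=0+1·1=1 | T(15,2)=1+2·8191=16383 | T(15,3)=8191+3·788970=2375101 | T(15,4)=788970+4·10391745=42355950 | T(15,5)=10391745+5·40075035=210766920 | T(15,6)=40075035+6·63436373=420693273 | T(15,7)=63436373+7·49329280=408741333 | T(15,8)=49329280+8·20912320=216627840 | T(15,9)=20912320+9·5135130=67128490 | T(15,10)=5135130+10·752752=12662650 | T(15,11)=752752+11·66066=1479478 | T(15,12)=66066+12·3367=106470 | T(15,13)=3367+13·91=4550 | T(15,14)=91+14·1=105 | T(15,15)=1+15·0=1
B_14 = ΣS(14,k) = 1+8191+788970+10391745+40075035+63436373+49329280+20912320+5135130+752752+66066+3367+91+1 = 190899322
B_15 = ΣS(15,k) = 1+16383+2375101+42355950+210766920+420693273+408741333+216627840+67128490+12662650+1479478+106470+4550+105+1 = 1382958545

190899322, 1382958545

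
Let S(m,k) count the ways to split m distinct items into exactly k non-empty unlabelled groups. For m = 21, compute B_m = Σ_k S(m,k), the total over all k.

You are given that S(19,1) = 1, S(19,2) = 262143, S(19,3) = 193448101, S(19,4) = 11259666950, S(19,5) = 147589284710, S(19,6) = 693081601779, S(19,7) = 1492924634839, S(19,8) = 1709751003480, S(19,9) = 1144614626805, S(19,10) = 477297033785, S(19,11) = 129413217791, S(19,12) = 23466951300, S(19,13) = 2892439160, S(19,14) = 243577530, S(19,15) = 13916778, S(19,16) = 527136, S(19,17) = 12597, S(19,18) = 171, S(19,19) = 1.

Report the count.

474869816156751

row 20: T[20][1]=1·1+0=1  T[20][2]=2·262143+1=524287  T[20][3]=3·193448101+262143=580606446  T[20][4]=4·11259666950+193448101=45232115901  T[20][5]=5·147589284710+11259666950=749206090500  T[20][6]=6·693081601779+147589284710=4306078895384  T[20][7]=7·1492924634839+693081601779=11143554045652  T[20][8]=8·1709751003480+1492924634839=15170932662679  T[20][9]=9·1144614626805+1709751003480=12011282644725  T[20][10]=10·477297033785+1144614626805=5917584964655  T[20][11]=11·129413217791+477297033785=1900842429486  T[20][12]=12·23466951300+129413217791=411016633391  T[20][13]=13·2892439160+23466951300=61068660380  T[20][14]=14·243577530+2892439160=6302524580  T[20][15]=15·13916778+243577530=452329200  T[20][16]=16·527136+13916778=22350954  T[20][17]=17·12597+527136=741285  T[20][18]=18·171+12597=15675  T[20][19]=19·1+171=190  T[20][20]=20·0+1=1
row 21: T[21][1]=1·1+0=1  T[21][2]=2·524287+1=1048575  T[21][3]=3·580606446+524287=1742343625  T[21][4]=4·45232115901+580606446=181509070050  T[21][5]=5·749206090500+45232115901=3791262568401  T[21][6]=6·4306078895384+749206090500=26585679462804  T[21][7]=7·11143554045652+4306078895384=82310957214948  T[21][8]=8·15170932662679+11143554045652=132511015347084  T[21][9]=9·12011282644725+15170932662679=123272476465204  T[21][10]=10·5917584964655+12011282644725=71187132291275  T[21][11]=11·1900842429486+5917584964655=26826851689001  T[21][12]=12·411016633391+1900842429486=6833042030178  T[21][13]=13·61068660380+411016633391=1204909218331  T[21][14]=14·6302524580+61068660380=149304004500  T[21][15]=15·452329200+6302524580=13087462580  T[21][16]=16·22350954+452329200=809944464  T[21][17]=17·741285+22350954=34952799  T[21][18]=18·15675+741285=1023435  T[21][19]=19·190+15675=19285  T[21][20]=20·1+190=210  T[21][21]=21·0+1=1
B_21 = ΣS(21,k) = 1+1048575+1742343625+181509070050+3791262568401+26585679462804+82310957214948+132511015347084+123272476465204+71187132291275+26826851689001+6833042030178+1204909218331+149304004500+13087462580+809944464+34952799+1023435+19285+210+1 = 474869816156751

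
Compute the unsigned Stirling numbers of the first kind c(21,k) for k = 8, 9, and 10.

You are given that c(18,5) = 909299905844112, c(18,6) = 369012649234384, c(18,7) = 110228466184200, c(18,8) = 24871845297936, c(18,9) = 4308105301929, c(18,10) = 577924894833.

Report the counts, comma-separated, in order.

r19: T_19,6=18×369012649234384+909299905844112=7551527592063024; T_19,7=18×110228466184200+369012649234384=2353125040549984; T_19,8=18×24871845297936+110228466184200=557921681547048; T_19,9=18×4308105301929+24871845297936=102417740732658; T_19,10=18×577924894833+4308105301929=14710753408923
r20: T_20,7=19×2353125040549984+7551527592063024=52260903362512720; T_20,8=19×557921681547048+2353125040549984=12953636989943896; T_20,9=19×102417740732658+557921681547048=2503858755467550; T_20,10=19×14710753408923+102417740732658=381922055502195
r21: T_21,8=20×12953636989943896+52260903362512720=311333643161390640; T_21,9=20×2503858755467550+12953636989943896=63030812099294896; T_21,10=20×381922055502195+2503858755467550=10142299865511450
Read c(21,8) = 311333643161390640, c(21,9) = 63030812099294896, c(21,10) = 10142299865511450.

311333643161390640, 63030812099294896, 10142299865511450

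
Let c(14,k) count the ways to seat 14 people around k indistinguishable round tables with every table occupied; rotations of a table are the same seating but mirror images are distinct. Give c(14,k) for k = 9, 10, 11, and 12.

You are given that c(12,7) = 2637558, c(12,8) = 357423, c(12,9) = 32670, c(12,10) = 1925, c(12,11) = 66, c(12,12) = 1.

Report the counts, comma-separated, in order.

row 13: T[13][8]=12·357423+2637558=6926634  T[13][9]=12·32670+357423=749463  T[13][10]=12·1925+32670=55770  T[13][11]=12·66+1925=2717  T[13][12]=12·1+66=78
row 14: T[14][9]=13·749463+6926634=16669653  T[14][10]=13·55770+749463=1474473  T[14][11]=13·2717+55770=91091  T[14][12]=13·78+2717=3731
Read c(14,9) = 16669653, c(14,10) = 1474473, c(14,11) = 91091, c(14,12) = 3731.

16669653, 1474473, 91091, 3731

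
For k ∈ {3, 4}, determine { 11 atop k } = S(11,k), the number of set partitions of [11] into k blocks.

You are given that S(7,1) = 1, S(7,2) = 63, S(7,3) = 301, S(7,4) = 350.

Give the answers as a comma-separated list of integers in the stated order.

i=8: T(8,1)=0+1·1=1 | T(8,2)=1+2·63=127 | T(8,3)=63+3·301=966 | T(8,4)=301+4·350=1701
i=9: T(9,1)=0+1·1=1 | T(9,2)=1+2·127=255 | T(9,3)=127+3·966=3025 | T(9,4)=966+4·1701=7770
i=10: T(10,2)=1+2·255=511 | T(10,3)=255+3·3025=9330 | T(10,4)=3025+4·7770=34105
i=11: T(11,3)=511+3·9330=28501 | T(11,4)=9330+4·34105=145750
Read S(11,3) = 28501, S(11,4) = 145750.

28501, 145750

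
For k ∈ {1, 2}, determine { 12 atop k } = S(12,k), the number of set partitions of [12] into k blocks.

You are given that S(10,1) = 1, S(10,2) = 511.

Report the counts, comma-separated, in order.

row 11: T[11][1]=1·1+0=1  T[11][2]=2·511+1=1023
row 12: T[12][1]=1·1+0=1  T[12][2]=2·1023+1=2047
Read S(12,1) = 1, S(12,2) = 2047.

1, 2047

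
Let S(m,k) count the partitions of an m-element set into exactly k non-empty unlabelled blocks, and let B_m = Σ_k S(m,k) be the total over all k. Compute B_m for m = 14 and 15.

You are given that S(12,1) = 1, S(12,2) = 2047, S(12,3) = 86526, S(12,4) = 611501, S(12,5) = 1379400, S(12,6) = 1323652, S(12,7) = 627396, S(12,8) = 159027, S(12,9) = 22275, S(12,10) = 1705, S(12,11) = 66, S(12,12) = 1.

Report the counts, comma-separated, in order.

i=13: T(13,1)=0+1·1=1 | T(13,2)=1+2·2047=4095 | T(13,3)=2047+3·86526=261625 | T(13,4)=86526+4·611501=2532530 | T(13,5)=611501+5·1379400=7508501 | T(13,6)=1379400+6·1323652=9321312 | T(13,7)=1323652+7·627396=5715424 | T(13,8)=627396+8·159027=1899612 | T(13,9)=159027+9·22275=359502 | T(13,10)=22275+10·1705=39325 | T(13,11)=1705+11·66=2431 | T(13,12)=66+12·1=78 | T(13,13)=1+13·0=1
i=14: T(14,1)=0+1·1=1 | T(14,2)=1+2·4095=8191 | T(14,3)=4095+3·261625=788970 | T(14,4)=261625+4·2532530=10391745 | T(14,5)=2532530+5·7508501=40075035 | T(14,6)=7508501+6·9321312=63436373 | T(14,7)=9321312+7·5715424=49329280 | T(14,8)=5715424+8·1899612=20912320 | T(14,9)=1899612+9·359502=5135130 | T(14,10)=359502+10·39325=752752 | T(14,11)=39325+11·2431=66066 | T(14,12)=2431+12·78=3367 | T(14,13)=78+13·1=91 | T(14,14)=1+14·0=1
i=15: T(15,1)=0+1·1=1 | T(15,2)=1+2·8191=16383 | T(15,3)=8191+3·788970=2375101 | T(15,4)=788970+4·10391745=42355950 | T(15,5)=10391745+5·40075035=210766920 | T(15,6)=40075035+6·63436373=420693273 | T(15,7)=63436373+7·49329280=408741333 | T(15,8)=49329280+8·20912320=216627840 | T(15,9)=20912320+9·5135130=67128490 | T(15,10)=5135130+10·752752=12662650 | T(15,11)=752752+11·66066=1479478 | T(15,12)=66066+12·3367=106470 | T(15,13)=3367+13·91=4550 | T(15,14)=91+14·1=105 | T(15,15)=1+15·0=1
B_14 = ΣS(14,k) = 1+8191+788970+10391745+40075035+63436373+49329280+20912320+5135130+752752+66066+3367+91+1 = 190899322
B_15 = ΣS(15,k) = 1+16383+2375101+42355950+210766920+420693273+408741333+216627840+67128490+12662650+1479478+106470+4550+105+1 = 1382958545

190899322, 1382958545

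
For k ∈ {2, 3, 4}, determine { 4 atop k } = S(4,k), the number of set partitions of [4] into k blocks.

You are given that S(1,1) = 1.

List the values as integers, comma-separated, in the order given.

7, 6, 1

[2] T[2,1]:1*1+0=1 · T[2,2]:2*0+1=1
[3] T[3,1]:1*1+0=1 · T[3,2]:2*1+1=3 · T[3,3]:3*0+1=1
[4] T[4,2]:2*3+1=7 · T[4,3]:3*1+3=6 · T[4,4]:4*0+1=1
Read S(4,2) = 7, S(4,3) = 6, S(4,4) = 1.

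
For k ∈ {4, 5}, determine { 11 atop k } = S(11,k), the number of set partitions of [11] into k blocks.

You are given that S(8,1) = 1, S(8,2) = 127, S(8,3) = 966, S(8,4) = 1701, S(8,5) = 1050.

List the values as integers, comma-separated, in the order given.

[9] T[9,2]:2*127+1=255 · T[9,3]:3*966+127=3025 · T[9,4]:4*1701+966=7770 · T[9,5]:5*1050+1701=6951
[10] T[10,3]:3*3025+255=9330 · T[10,4]:4*7770+3025=34105 · T[10,5]:5*6951+7770=42525
[11] T[11,4]:4*34105+9330=145750 · T[11,5]:5*42525+34105=246730
Read S(11,4) = 145750, S(11,5) = 246730.

145750, 246730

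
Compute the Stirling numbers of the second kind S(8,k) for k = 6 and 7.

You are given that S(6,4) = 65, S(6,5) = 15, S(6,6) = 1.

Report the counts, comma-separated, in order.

266, 28

row 7: T[7][5]=5·15+65=140  T[7][6]=6·1+15=21  T[7][7]=7·0+1=1
row 8: T[8][6]=6·21+140=266  T[8][7]=7·1+21=28
Read S(8,6) = 266, S(8,7) = 28.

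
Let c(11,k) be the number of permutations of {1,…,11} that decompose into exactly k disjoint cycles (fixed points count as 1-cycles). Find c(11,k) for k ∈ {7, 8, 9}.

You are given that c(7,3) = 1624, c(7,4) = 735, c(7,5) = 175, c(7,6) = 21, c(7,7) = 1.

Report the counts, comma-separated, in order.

i=8: T(8,4)=1624+7·735=6769 | T(8,5)=735+7·175=1960 | T(8,6)=175+7·21=322 | T(8,7)=21+7·1=28 | T(8,8)=1+7·0=1
i=9: T(9,5)=6769+8·1960=22449 | T(9,6)=1960+8·322=4536 | T(9,7)=322+8·28=546 | T(9,8)=28+8·1=36 | T(9,9)=1+8·0=1
i=10: T(10,6)=22449+9·4536=63273 | T(10,7)=4536+9·546=9450 | T(10,8)=546+9·36=870 | T(10,9)=36+9·1=45
i=11: T(11,7)=63273+10·9450=157773 | T(11,8)=9450+10·870=18150 | T(11,9)=870+10·45=1320
Read c(11,7) = 157773, c(11,8) = 18150, c(11,9) = 1320.

157773, 18150, 1320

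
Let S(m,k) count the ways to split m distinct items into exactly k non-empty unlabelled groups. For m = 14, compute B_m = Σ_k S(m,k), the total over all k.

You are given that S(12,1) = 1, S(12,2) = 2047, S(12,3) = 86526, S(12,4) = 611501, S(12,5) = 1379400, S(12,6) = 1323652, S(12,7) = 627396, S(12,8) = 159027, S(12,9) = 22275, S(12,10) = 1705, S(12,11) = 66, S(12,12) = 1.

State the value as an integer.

190899322

@13  (13,1):1·1+0→1, (13,2):2047·2+1→4095, (13,3):86526·3+2047→261625, (13,4):611501·4+86526→2532530, (13,5):1379400·5+611501→7508501, (13,6):1323652·6+1379400→9321312, (13,7):627396·7+1323652→5715424, (13,8):159027·8+627396→1899612, (13,9):22275·9+159027→359502, (13,10):1705·10+22275→39325, (13,11):66·11+1705→2431, (13,12):1·12+66→78, (13,13):0·13+1→1
@14  (14,1):1·1+0→1, (14,2):4095·2+1→8191, (14,3):261625·3+4095→788970, (14,4):2532530·4+261625→10391745, (14,5):7508501·5+2532530→40075035, (14,6):9321312·6+7508501→63436373, (14,7):5715424·7+9321312→49329280, (14,8):1899612·8+5715424→20912320, (14,9):359502·9+1899612→5135130, (14,10):39325·10+359502→752752, (14,11):2431·11+39325→66066, (14,12):78·12+2431→3367, (14,13):1·13+78→91, (14,14):0·14+1→1
B_14 = ΣS(14,k) = 1+8191+788970+10391745+40075035+63436373+49329280+20912320+5135130+752752+66066+3367+91+1 = 190899322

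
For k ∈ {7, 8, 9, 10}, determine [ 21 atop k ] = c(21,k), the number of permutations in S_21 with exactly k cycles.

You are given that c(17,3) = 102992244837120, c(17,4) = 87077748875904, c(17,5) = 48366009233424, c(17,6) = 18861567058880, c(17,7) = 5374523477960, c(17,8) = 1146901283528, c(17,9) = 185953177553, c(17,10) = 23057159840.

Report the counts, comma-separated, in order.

row 18: T[18][4]=17·87077748875904+102992244837120=1583313975727488  T[18][5]=17·48366009233424+87077748875904=909299905844112  T[18][6]=17·18861567058880+48366009233424=369012649234384  T[18][7]=17·5374523477960+18861567058880=110228466184200  T[18][8]=17·1146901283528+5374523477960=24871845297936  T[18][9]=17·185953177553+1146901283528=4308105301929  T[18][10]=17·23057159840+185953177553=577924894833
row 19: T[19][5]=18·909299905844112+1583313975727488=17950712280921504  T[19][6]=18·369012649234384+909299905844112=7551527592063024  T[19][7]=18·110228466184200+369012649234384=2353125040549984  T[19][8]=18·24871845297936+110228466184200=557921681547048  T[19][9]=18·4308105301929+24871845297936=102417740732658  T[19][10]=18·577924894833+4308105301929=14710753408923
row 20: T[20][6]=19·7551527592063024+17950712280921504=161429736530118960  T[20][7]=19·2353125040549984+7551527592063024=52260903362512720  T[20][8]=19·557921681547048+2353125040549984=12953636989943896  T[20][9]=19·102417740732658+557921681547048=2503858755467550  T[20][10]=19·14710753408923+102417740732658=381922055502195
row 21: T[21][7]=20·52260903362512720+161429736530118960=1206647803780373360  T[21][8]=20·12953636989943896+52260903362512720=311333643161390640  T[21][9]=20·2503858755467550+12953636989943896=63030812099294896  T[21][10]=20·381922055502195+2503858755467550=10142299865511450
Read c(21,7) = 1206647803780373360, c(21,8) = 311333643161390640, c(21,9) = 63030812099294896, c(21,10) = 10142299865511450.

1206647803780373360, 311333643161390640, 63030812099294896, 10142299865511450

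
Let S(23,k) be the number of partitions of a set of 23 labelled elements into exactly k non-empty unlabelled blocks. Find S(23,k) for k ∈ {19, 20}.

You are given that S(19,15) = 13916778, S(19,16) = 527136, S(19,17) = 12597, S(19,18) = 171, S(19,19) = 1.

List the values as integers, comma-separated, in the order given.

79781779, 1859550

i=20: T(20,16)=13916778+16·527136=22350954 | T(20,17)=527136+17·12597=741285 | T(20,18)=12597+18·171=15675 | T(20,19)=171+19·1=190 | T(20,20)=1+20·0=1
i=21: T(21,17)=22350954+17·741285=34952799 | T(21,18)=741285+18·15675=1023435 | T(21,19)=15675+19·190=19285 | T(21,20)=190+20·1=210
i=22: T(22,18)=34952799+18·1023435=53374629 | T(22,19)=1023435+19·19285=1389850 | T(22,20)=19285+20·210=23485
i=23: T(23,19)=53374629+19·1389850=79781779 | T(23,20)=1389850+20·23485=1859550
Read S(23,19) = 79781779, S(23,20) = 1859550.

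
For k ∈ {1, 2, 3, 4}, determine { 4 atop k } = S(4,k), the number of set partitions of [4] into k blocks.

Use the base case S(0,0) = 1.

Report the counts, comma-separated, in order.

1, 7, 6, 1

row 1: T[1][1]=1·0+1=1
row 2: T[2][1]=1·1+0=1  T[2][2]=2·0+1=1
row 3: T[3][1]=1·1+0=1  T[3][2]=2·1+1=3  T[3][3]=3·0+1=1
row 4: T[4][1]=1·1+0=1  T[4][2]=2·3+1=7  T[4][3]=3·1+3=6  T[4][4]=4·0+1=1
Read S(4,1) = 1, S(4,2) = 7, S(4,3) = 6, S(4,4) = 1.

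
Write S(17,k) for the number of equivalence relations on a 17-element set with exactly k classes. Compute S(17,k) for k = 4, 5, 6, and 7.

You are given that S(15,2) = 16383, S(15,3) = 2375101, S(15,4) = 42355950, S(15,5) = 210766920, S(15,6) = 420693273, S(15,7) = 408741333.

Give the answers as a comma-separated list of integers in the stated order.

[16] T[16,3]:3*2375101+16383=7141686 · T[16,4]:4*42355950+2375101=171798901 · T[16,5]:5*210766920+42355950=1096190550 · T[16,6]:6*420693273+210766920=2734926558 · T[16,7]:7*408741333+420693273=3281882604
[17] T[17,4]:4*171798901+7141686=694337290 · T[17,5]:5*1096190550+171798901=5652751651 · T[17,6]:6*2734926558+1096190550=17505749898 · T[17,7]:7*3281882604+2734926558=25708104786
Read S(17,4) = 694337290, S(17,5) = 5652751651, S(17,6) = 17505749898, S(17,7) = 25708104786.

694337290, 5652751651, 17505749898, 25708104786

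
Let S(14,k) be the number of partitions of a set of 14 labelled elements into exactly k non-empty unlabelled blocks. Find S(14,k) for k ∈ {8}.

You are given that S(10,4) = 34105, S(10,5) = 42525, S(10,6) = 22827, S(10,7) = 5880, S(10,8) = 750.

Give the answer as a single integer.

[11] T[11,5]:5*42525+34105=246730 · T[11,6]:6*22827+42525=179487 · T[11,7]:7*5880+22827=63987 · T[11,8]:8*750+5880=11880
[12] T[12,6]:6*179487+246730=1323652 · T[12,7]:7*63987+179487=627396 · T[12,8]:8*11880+63987=159027
[13] T[13,7]:7*627396+1323652=5715424 · T[13,8]:8*159027+627396=1899612
[14] T[14,8]:8*1899612+5715424=20912320
Read S(14,8) = 20912320.

20912320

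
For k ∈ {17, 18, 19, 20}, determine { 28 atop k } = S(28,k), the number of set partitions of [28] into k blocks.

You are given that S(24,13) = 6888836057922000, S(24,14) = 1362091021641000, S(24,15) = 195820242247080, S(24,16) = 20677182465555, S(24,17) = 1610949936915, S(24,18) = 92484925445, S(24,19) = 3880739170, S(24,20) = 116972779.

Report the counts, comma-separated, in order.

@25  (25,14):1362091021641000·14+6888836057922000→25958110360896000, (25,15):195820242247080·15+1362091021641000→4299394655347200, (25,16):20677182465555·16+195820242247080→526655161695960, (25,17):1610949936915·17+20677182465555→48063331393110, (25,18):92484925445·18+1610949936915→3275678594925, (25,19):3880739170·19+92484925445→166218969675, (25,20):116972779·20+3880739170→6220194750
@26  (26,15):4299394655347200·15+25958110360896000→90449030191104000, (26,16):526655161695960·16+4299394655347200→12725877242482560, (26,17):48063331393110·17+526655161695960→1343731795378830, (26,18):3275678594925·18+48063331393110→107025546101760, (26,19):166218969675·19+3275678594925→6433839018750, (26,20):6220194750·20+166218969675→290622864675
@27  (27,16):12725877242482560·16+90449030191104000→294063066070824960, (27,17):1343731795378830·17+12725877242482560→35569317763922670, (27,18):107025546101760·18+1343731795378830→3270191625210510, (27,19):6433839018750·19+107025546101760→229268487458010, (27,20):290622864675·20+6433839018750→12246296312250
@28  (28,17):35569317763922670·17+294063066070824960→898741468057510350, (28,18):3270191625210510·18+35569317763922670→94432767017711850, (28,19):229268487458010·19+3270191625210510→7626292886912700, (28,20):12246296312250·20+229268487458010→474194413703010
Read S(28,17) = 898741468057510350, S(28,18) = 94432767017711850, S(28,19) = 7626292886912700, S(28,20) = 474194413703010.

898741468057510350, 94432767017711850, 7626292886912700, 474194413703010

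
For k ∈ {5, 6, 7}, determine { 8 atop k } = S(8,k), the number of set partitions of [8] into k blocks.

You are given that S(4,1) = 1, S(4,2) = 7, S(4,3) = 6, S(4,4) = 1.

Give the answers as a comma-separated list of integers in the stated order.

1050, 266, 28

row 5: T[5][2]=2·7+1=15  T[5][3]=3·6+7=25  T[5][4]=4·1+6=10  T[5][5]=5·0+1=1
row 6: T[6][3]=3·25+15=90  T[6][4]=4·10+25=65  T[6][5]=5·1+10=15  T[6][6]=6·0+1=1
row 7: T[7][4]=4·65+90=350  T[7][5]=5·15+65=140  T[7][6]=6·1+15=21  T[7][7]=7·0+1=1
row 8: T[8][5]=5·140+350=1050  T[8][6]=6·21+140=266  T[8][7]=7·1+21=28
Read S(8,5) = 1050, S(8,6) = 266, S(8,7) = 28.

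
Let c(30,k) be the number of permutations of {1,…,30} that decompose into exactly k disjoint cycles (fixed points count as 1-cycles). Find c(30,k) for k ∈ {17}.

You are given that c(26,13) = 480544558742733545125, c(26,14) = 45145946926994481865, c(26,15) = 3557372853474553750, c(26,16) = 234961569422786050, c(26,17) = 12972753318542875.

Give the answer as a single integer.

[27] T[27,14]:26*45145946926994481865+480544558742733545125=1654339178844590073615 · T[27,15]:26*3557372853474553750+45145946926994481865=137637641117332879365 · T[27,16]:26*234961569422786050+3557372853474553750=9666373658466991050 · T[27,17]:26*12972753318542875+234961569422786050=572253155704900800
[28] T[28,15]:27*137637641117332879365+1654339178844590073615=5370555489012577816470 · T[28,16]:27*9666373658466991050+137637641117332879365=398629729895941637715 · T[28,17]:27*572253155704900800+9666373658466991050=25117208862499312650
[29] T[29,16]:28*398629729895941637715+5370555489012577816470=16532187926098943672490 · T[29,17]:28*25117208862499312650+398629729895941637715=1101911578045922391915
[30] T[30,17]:29*1101911578045922391915+16532187926098943672490=48487623689430693038025
Read c(30,17) = 48487623689430693038025.

48487623689430693038025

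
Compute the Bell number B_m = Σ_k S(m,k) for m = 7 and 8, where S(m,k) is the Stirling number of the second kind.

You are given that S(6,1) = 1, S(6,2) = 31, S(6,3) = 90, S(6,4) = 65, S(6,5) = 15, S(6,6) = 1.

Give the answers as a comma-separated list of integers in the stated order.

877, 4140

@7  (7,1):1·1+0→1, (7,2):31·2+1→63, (7,3):90·3+31→301, (7,4):65·4+90→350, (7,5):15·5+65→140, (7,6):1·6+15→21, (7,7):0·7+1→1
@8  (8,1):1·1+0→1, (8,2):63·2+1→127, (8,3):301·3+63→966, (8,4):350·4+301→1701, (8,5):140·5+350→1050, (8,6):21·6+140→266, (8,7):1·7+21→28, (8,8):0·8+1→1
B_7 = ΣS(7,k) = 1+63+301+350+140+21+1 = 877
B_8 = ΣS(8,k) = 1+127+966+1701+1050+266+28+1 = 4140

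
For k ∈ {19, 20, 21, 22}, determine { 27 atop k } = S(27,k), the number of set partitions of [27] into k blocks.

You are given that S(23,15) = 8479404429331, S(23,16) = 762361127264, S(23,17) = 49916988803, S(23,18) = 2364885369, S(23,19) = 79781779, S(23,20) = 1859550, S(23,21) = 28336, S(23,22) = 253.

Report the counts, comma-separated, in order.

r24: T_24,16=16×762361127264+8479404429331=20677182465555; T_24,17=17×49916988803+762361127264=1610949936915; T_24,18=18×2364885369+49916988803=92484925445; T_24,19=19×79781779+2364885369=3880739170; T_24,20=20×1859550+79781779=116972779; T_24,21=21×28336+1859550=2454606; T_24,22=22×253+28336=33902
r25: T_25,17=17×1610949936915+20677182465555=48063331393110; T_25,18=18×92484925445+1610949936915=3275678594925; T_25,19=19×3880739170+92484925445=166218969675; T_25,20=20×116972779+3880739170=6220194750; T_25,21=21×2454606+116972779=168519505; T_25,22=22×33902+2454606=3200450
r26: T_26,18=18×3275678594925+48063331393110=107025546101760; T_26,19=19×166218969675+3275678594925=6433839018750; T_26,20=20×6220194750+166218969675=290622864675; T_26,21=21×168519505+6220194750=9759104355; T_26,22=22×3200450+168519505=238929405
r27: T_27,19=19×6433839018750+107025546101760=229268487458010; T_27,20=20×290622864675+6433839018750=12246296312250; T_27,21=21×9759104355+290622864675=495564056130; T_27,22=22×238929405+9759104355=15015551265
Read S(27,19) = 229268487458010, S(27,20) = 12246296312250, S(27,21) = 495564056130, S(27,22) = 15015551265.

229268487458010, 12246296312250, 495564056130, 15015551265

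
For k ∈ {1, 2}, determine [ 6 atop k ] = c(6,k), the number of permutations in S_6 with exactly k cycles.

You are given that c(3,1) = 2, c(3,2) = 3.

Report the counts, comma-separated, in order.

120, 274

[4] T[4,1]:3*2+0=6 · T[4,2]:3*3+2=11
[5] T[5,1]:4*6+0=24 · T[5,2]:4*11+6=50
[6] T[6,1]:5*24+0=120 · T[6,2]:5*50+24=274
Read c(6,1) = 120, c(6,2) = 274.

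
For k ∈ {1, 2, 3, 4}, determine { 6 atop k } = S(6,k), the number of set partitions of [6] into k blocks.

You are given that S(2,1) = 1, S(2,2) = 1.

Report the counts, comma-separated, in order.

i=3: T(3,1)=0+1·1=1 | T(3,2)=1+2·1=3 | T(3,3)=1+3·0=1
i=4: T(4,1)=0+1·1=1 | T(4,2)=1+2·3=7 | T(4,3)=3+3·1=6 | T(4,4)=1+4·0=1
i=5: T(5,1)=0+1·1=1 | T(5,2)=1+2·7=15 | T(5,3)=7+3·6=25 | T(5,4)=6+4·1=10
i=6: T(6,1)=0+1·1=1 | T(6,2)=1+2·15=31 | T(6,3)=15+3·25=90 | T(6,4)=25+4·10=65
Read S(6,1) = 1, S(6,2) = 31, S(6,3) = 90, S(6,4) = 65.

1, 31, 90, 65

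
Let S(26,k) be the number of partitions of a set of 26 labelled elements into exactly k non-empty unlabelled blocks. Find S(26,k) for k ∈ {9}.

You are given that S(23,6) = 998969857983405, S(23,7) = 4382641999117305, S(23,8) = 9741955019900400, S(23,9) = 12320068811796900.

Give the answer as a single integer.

11201516780955125625

i=24: T(24,7)=998969857983405+7·4382641999117305=31677463851804540 | T(24,8)=4382641999117305+8·9741955019900400=82318282158320505 | T(24,9)=9741955019900400+9·12320068811796900=120622574326072500
i=25: T(25,8)=31677463851804540+8·82318282158320505=690223721118368580 | T(25,9)=82318282158320505+9·120622574326072500=1167921451092973005
i=26: T(26,9)=690223721118368580+9·1167921451092973005=11201516780955125625
Read S(26,9) = 11201516780955125625.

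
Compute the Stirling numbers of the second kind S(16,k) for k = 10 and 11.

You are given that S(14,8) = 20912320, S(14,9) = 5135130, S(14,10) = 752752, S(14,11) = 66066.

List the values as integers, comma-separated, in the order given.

193754990, 28936908

row 15: T[15][9]=9·5135130+20912320=67128490  T[15][10]=10·752752+5135130=12662650  T[15][11]=11·66066+752752=1479478
row 16: T[16][10]=10·12662650+67128490=193754990  T[16][11]=11·1479478+12662650=28936908
Read S(16,10) = 193754990, S(16,11) = 28936908.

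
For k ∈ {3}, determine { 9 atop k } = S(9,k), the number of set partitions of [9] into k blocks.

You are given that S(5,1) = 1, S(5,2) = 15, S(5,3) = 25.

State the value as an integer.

[6] T[6,1]:1*1+0=1 · T[6,2]:2*15+1=31 · T[6,3]:3*25+15=90
[7] T[7,1]:1*1+0=1 · T[7,2]:2*31+1=63 · T[7,3]:3*90+31=301
[8] T[8,2]:2*63+1=127 · T[8,3]:3*301+63=966
[9] T[9,3]:3*966+127=3025
Read S(9,3) = 3025.

3025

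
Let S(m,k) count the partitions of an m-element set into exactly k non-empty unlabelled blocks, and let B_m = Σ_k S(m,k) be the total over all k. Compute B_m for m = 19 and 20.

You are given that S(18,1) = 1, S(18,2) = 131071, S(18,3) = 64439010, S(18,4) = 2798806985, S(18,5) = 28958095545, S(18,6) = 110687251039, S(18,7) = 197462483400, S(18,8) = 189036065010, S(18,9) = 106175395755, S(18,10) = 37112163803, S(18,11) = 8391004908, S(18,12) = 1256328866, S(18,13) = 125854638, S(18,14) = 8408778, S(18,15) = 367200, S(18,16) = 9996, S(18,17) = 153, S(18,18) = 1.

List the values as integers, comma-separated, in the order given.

5832742205057, 51724158235372

[19] T[19,1]:1*1+0=1 · T[19,2]:2*131071+1=262143 · T[19,3]:3*64439010+131071=193448101 · T[19,4]:4*2798806985+64439010=11259666950 · T[19,5]:5*28958095545+2798806985=147589284710 · T[19,6]:6*110687251039+28958095545=693081601779 · T[19,7]:7*197462483400+110687251039=1492924634839 · T[19,8]:8*189036065010+197462483400=1709751003480 · T[19,9]:9*106175395755+189036065010=1144614626805 · T[19,10]:10*37112163803+106175395755=477297033785 · T[19,11]:11*8391004908+37112163803=129413217791 · T[19,12]:12*1256328866+8391004908=23466951300 · T[19,13]:13*125854638+1256328866=2892439160 · T[19,14]:14*8408778+125854638=243577530 · T[19,15]:15*367200+8408778=13916778 · T[19,16]:16*9996+367200=527136 · T[19,17]:17*153+9996=12597 · T[19,18]:18*1+153=171 · T[19,19]:19*0+1=1
[20] T[20,1]:1*1+0=1 · T[20,2]:2*262143+1=524287 · T[20,3]:3*193448101+262143=580606446 · T[20,4]:4*11259666950+193448101=45232115901 · T[20,5]:5*147589284710+11259666950=749206090500 · T[20,6]:6*693081601779+147589284710=4306078895384 · T[20,7]:7*1492924634839+693081601779=11143554045652 · T[20,8]:8*1709751003480+1492924634839=15170932662679 · T[20,9]:9*1144614626805+1709751003480=12011282644725 · T[20,10]:10*477297033785+1144614626805=5917584964655 · T[20,11]:11*129413217791+477297033785=1900842429486 · T[20,12]:12*23466951300+129413217791=411016633391 · T[20,13]:13*2892439160+23466951300=61068660380 · T[20,14]:14*243577530+2892439160=6302524580 · T[20,15]:15*13916778+243577530=452329200 · T[20,16]:16*527136+13916778=22350954 · T[20,17]:17*12597+527136=741285 · T[20,18]:18*171+12597=15675 · T[20,19]:19*1+171=190 · T[20,20]:20*0+1=1
B_19 = ΣS(19,k) = 1+262143+193448101+11259666950+147589284710+693081601779+1492924634839+1709751003480+1144614626805+477297033785+129413217791+23466951300+2892439160+243577530+13916778+527136+12597+171+1 = 5832742205057
B_20 = ΣS(20,k) = 1+524287+580606446+45232115901+749206090500+4306078895384+11143554045652+15170932662679+12011282644725+5917584964655+1900842429486+411016633391+61068660380+6302524580+452329200+22350954+741285+15675+190+1 = 51724158235372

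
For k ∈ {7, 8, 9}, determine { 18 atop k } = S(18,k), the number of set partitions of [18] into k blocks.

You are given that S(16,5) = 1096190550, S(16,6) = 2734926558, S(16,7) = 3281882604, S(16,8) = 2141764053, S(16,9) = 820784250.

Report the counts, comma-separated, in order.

i=17: T(17,6)=1096190550+6·2734926558=17505749898 | T(17,7)=2734926558+7·3281882604=25708104786 | T(17,8)=3281882604+8·2141764053=20415995028 | T(17,9)=2141764053+9·820784250=9528822303
i=18: T(18,7)=17505749898+7·25708104786=197462483400 | T(18,8)=25708104786+8·20415995028=189036065010 | T(18,9)=20415995028+9·9528822303=106175395755
Read S(18,7) = 197462483400, S(18,8) = 189036065010, S(18,9) = 106175395755.

197462483400, 189036065010, 106175395755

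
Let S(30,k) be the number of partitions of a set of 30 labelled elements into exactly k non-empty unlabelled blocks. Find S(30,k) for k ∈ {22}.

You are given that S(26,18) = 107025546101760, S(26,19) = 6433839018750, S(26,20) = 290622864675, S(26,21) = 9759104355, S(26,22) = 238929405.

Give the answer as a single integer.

1848018090851790

i=27: T(27,19)=107025546101760+19·6433839018750=229268487458010 | T(27,20)=6433839018750+20·290622864675=12246296312250 | T(27,21)=290622864675+21·9759104355=495564056130 | T(27,22)=9759104355+22·238929405=15015551265
i=28: T(28,20)=229268487458010+20·12246296312250=474194413703010 | T(28,21)=12246296312250+21·495564056130=22653141490980 | T(28,22)=495564056130+22·15015551265=825906183960
i=29: T(29,21)=474194413703010+21·22653141490980=949910385013590 | T(29,22)=22653141490980+22·825906183960=40823077538100
i=30: T(30,22)=949910385013590+22·40823077538100=1848018090851790
Read S(30,22) = 1848018090851790.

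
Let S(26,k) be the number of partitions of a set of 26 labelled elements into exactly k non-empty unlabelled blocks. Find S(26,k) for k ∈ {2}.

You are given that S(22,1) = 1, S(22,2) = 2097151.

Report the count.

i=23: T(23,1)=0+1·1=1 | T(23,2)=1+2·2097151=4194303
i=24: T(24,1)=0+1·1=1 | T(24,2)=1+2·4194303=8388607
i=25: T(25,1)=0+1·1=1 | T(25,2)=1+2·8388607=16777215
i=26: T(26,2)=1+2·16777215=33554431
Read S(26,2) = 33554431.

33554431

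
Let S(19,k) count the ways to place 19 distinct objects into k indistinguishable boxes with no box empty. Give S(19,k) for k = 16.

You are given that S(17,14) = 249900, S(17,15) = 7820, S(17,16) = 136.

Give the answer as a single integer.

527136

i=18: T(18,15)=249900+15·7820=367200 | T(18,16)=7820+16·136=9996
i=19: T(19,16)=367200+16·9996=527136
Read S(19,16) = 527136.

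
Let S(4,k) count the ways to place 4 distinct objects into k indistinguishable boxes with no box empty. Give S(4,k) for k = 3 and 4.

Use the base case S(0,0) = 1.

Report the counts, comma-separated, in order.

r1: T_1,1=1×0+1=1
r2: T_2,1=1×1+0=1; T_2,2=2×0+1=1
r3: T_3,2=2×1+1=3; T_3,3=3×0+1=1
r4: T_4,3=3×1+3=6; T_4,4=4×0+1=1
Read S(4,3) = 6, S(4,4) = 1.

6, 1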